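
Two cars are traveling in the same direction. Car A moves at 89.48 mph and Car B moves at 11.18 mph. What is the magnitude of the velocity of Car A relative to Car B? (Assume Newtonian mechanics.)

v_rel = |v_A - v_B| = |89.48 - 11.18| = 78.3 mph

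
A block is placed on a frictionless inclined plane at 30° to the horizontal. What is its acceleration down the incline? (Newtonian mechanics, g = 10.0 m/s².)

a = g sin(θ) = 10.0 × sin(30°) = 10.0 × 0.5 = 5.0 m/s²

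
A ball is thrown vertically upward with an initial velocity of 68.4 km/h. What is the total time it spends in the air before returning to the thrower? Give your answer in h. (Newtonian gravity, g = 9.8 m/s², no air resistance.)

v₀ = 68.4 km/h × 0.2777777777777778 = 19.0 m/s
t_total = 2 × v₀ / g = 2 × 19.0 / 9.8 = 3.87755 s
t_total = 3.87755 s / 3600.0 = 0.001077 h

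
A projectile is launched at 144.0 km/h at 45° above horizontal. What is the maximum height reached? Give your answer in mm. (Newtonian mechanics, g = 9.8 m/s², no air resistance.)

v₀ = 144.0 km/h × 0.2777777777777778 = 40.0 m/s
H = v₀² × sin²(θ) / (2g) = 40.0² × sin(45°)² / (2 × 9.8) = 1600.0 × 0.5 / 19.6 = 40.8163 m
H = 40.8163 m / 0.001 = 40820 mm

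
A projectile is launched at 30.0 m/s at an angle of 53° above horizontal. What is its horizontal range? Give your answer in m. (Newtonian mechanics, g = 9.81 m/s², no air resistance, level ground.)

R = v₀² × sin(2θ) / g = 30.0² × sin(2 × 53°) / 9.81 = 900.0 × 0.961262 / 9.81 = 88.19 m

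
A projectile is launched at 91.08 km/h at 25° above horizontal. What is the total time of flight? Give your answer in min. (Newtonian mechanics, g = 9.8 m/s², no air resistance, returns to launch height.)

v₀ = 91.08 km/h × 0.2777777777777778 = 25.3 m/s
T = 2 × v₀ × sin(θ) / g = 2 × 25.3 × sin(25°) / 9.8 = 2 × 25.3 × 0.422618 / 9.8 = 2.18209 s
T = 2.18209 s / 60.0 = 0.03637 min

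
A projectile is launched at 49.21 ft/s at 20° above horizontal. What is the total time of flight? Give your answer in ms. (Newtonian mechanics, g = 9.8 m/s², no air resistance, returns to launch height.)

v₀ = 49.21 ft/s × 0.3048 = 14.9992 m/s
T = 2 × v₀ × sin(θ) / g = 2 × 14.9992 × sin(20°) / 9.8 = 2 × 14.9992 × 0.34202 / 9.8 = 1.04694 s
T = 1.04694 s / 0.001 = 1047 ms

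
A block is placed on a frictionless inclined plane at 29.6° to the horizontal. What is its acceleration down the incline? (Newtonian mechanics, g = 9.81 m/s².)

a = g sin(θ) = 9.81 × sin(29.6°) = 9.81 × 0.4939 = 4.85 m/s²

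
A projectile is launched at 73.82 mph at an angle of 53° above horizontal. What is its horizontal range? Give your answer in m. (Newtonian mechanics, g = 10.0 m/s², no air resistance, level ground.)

v₀ = 73.82 mph × 0.44704 = 33.0005 m/s
R = v₀² × sin(2θ) / g = 33.0005² × sin(2 × 53°) / 10.0 = 1089.03 × 0.961262 / 10.0 = 104.7 m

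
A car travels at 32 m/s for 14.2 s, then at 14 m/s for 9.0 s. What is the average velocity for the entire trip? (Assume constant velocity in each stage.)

d₁ = v₁t₁ = 32 × 14.2 = 454.4 m
d₂ = v₂t₂ = 14 × 9.0 = 126.0 m
d_total = 580.4 m, t_total = 23.2 s
v_avg = d_total/t_total = 580.4/23.2 = 25.02 m/s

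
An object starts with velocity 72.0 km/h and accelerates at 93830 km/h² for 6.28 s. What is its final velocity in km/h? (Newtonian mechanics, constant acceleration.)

v₀ = 72.0 km/h × 0.2777777777777778 = 20.0 m/s
a = 93830 km/h² × 7.716049382716049e-05 = 7.23997 m/s²
v = v₀ + a × t = 20.0 + 7.23997 × 6.28 = 65.467 m/s
v = 65.467 m/s / 0.2777777777777778 = 235.7 km/h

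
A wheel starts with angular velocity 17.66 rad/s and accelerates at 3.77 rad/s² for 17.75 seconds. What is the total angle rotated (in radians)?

θ = ω₀t + ½αt² = 17.66×17.75 + ½×3.77×17.75² = 907.36 rad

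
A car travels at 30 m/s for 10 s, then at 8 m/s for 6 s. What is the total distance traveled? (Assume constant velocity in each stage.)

d₁ = v₁t₁ = 30 × 10 = 300 m
d₂ = v₂t₂ = 8 × 6 = 48 m
d_total = 300 + 48 = 348 m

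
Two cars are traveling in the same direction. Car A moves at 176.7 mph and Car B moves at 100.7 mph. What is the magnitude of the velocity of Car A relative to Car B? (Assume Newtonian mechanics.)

v_rel = |v_A - v_B| = |176.7 - 100.7| = 76.0 mph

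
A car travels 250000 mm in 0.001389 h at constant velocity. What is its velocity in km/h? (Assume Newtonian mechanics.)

d = 250000 mm × 0.001 = 250.0 m
t = 0.001389 h × 3600.0 = 5.0004 s
v = d / t = 250.0 / 5.0004 = 49.996 m/s
v = 49.996 m/s / 0.2777777777777778 = 180.0 km/h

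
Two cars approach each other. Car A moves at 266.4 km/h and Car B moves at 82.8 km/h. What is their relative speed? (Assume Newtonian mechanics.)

v_rel = v_A + v_B = 266.4 + 82.8 = 349.2 km/h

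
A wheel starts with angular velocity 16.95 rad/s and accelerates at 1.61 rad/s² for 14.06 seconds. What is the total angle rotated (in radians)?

θ = ω₀t + ½αt² = 16.95×14.06 + ½×1.61×14.06² = 397.45 rad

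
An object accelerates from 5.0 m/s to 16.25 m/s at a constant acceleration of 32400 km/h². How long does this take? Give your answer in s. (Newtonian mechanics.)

a = 32400 km/h² × 7.716049382716049e-05 = 2.5 m/s²
t = (v - v₀) / a = (16.25 - 5.0) / 2.5 = 4.5 s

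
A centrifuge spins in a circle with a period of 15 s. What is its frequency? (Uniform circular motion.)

f = 1/T = 1/15 = 0.0667 Hz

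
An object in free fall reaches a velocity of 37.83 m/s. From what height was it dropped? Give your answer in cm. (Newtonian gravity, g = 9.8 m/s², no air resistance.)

h = v² / (2g) = 37.83² / (2 × 9.8) = 73.0158 m
h = 73.0158 m / 0.01 = 7302 cm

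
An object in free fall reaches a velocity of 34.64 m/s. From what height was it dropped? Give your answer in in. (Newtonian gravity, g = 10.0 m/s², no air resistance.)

h = v² / (2g) = 34.64² / (2 × 10.0) = 59.9965 m
h = 59.9965 m / 0.0254 = 2362 in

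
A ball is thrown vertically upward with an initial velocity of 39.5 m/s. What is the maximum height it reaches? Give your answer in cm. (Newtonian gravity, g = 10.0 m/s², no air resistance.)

h_max = v₀² / (2g) = 39.5² / (2 × 10.0) = 1560.25 / 20.0 = 78.0125 m
h_max = 78.0125 m / 0.01 = 7801 cm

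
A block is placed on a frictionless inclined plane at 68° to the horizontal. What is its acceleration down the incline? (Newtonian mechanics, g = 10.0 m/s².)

a = g sin(θ) = 10.0 × sin(68°) = 10.0 × 0.9272 = 9.27 m/s²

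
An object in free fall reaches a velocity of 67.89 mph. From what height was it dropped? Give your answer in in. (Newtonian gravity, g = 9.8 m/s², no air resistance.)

v = 67.89 mph × 0.44704 = 30.3495 m/s
h = v² / (2g) = 30.3495² / (2 × 9.8) = 46.9945 m
h = 46.9945 m / 0.0254 = 1850 in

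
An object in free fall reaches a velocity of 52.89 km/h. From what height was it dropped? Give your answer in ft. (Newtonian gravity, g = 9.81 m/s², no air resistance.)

v = 52.89 km/h × 0.2777777777777778 = 14.6917 m/s
h = v² / (2g) = 14.6917² / (2 × 9.81) = 11.0013 m
h = 11.0013 m / 0.3048 = 36.09 ft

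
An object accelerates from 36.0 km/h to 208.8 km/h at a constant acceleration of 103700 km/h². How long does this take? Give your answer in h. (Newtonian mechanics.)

v₀ = 36.0 km/h × 0.2777777777777778 = 10.0 m/s
v = 208.8 km/h × 0.2777777777777778 = 58.0 m/s
a = 103700 km/h² × 7.716049382716049e-05 = 8.00154 m/s²
t = (v - v₀) / a = (58.0 - 10.0) / 8.00154 = 5.99885 s
t = 5.99885 s / 3600.0 = 0.001666 h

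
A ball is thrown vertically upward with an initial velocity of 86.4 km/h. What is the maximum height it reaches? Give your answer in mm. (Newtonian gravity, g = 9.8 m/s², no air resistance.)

v₀ = 86.4 km/h × 0.2777777777777778 = 24.0 m/s
h_max = v₀² / (2g) = 24.0² / (2 × 9.8) = 576.0 / 19.6 = 29.3878 m
h_max = 29.3878 m / 0.001 = 29390 mm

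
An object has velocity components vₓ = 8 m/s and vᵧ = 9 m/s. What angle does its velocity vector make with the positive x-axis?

θ = arctan(vᵧ/vₓ) = arctan(9/8) = 48.37°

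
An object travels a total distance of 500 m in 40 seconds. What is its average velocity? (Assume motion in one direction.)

v_avg = Δd / Δt = 500 / 40 = 12.5 m/s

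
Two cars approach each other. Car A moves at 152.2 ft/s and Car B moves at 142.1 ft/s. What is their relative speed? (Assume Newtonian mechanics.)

v_rel = v_A + v_B = 152.2 + 142.1 = 294.3 ft/s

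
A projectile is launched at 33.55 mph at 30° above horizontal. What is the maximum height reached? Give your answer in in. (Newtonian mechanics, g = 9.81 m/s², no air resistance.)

v₀ = 33.55 mph × 0.44704 = 14.9982 m/s
H = v₀² × sin²(θ) / (2g) = 14.9982² × sin(30°)² / (2 × 9.81) = 224.946 × 0.25 / 19.62 = 2.86628 m
H = 2.86628 m / 0.0254 = 112.8 in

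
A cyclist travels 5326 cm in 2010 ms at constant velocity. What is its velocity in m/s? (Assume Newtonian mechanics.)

d = 5326 cm × 0.01 = 53.26 m
t = 2010 ms × 0.001 = 2.01 s
v = d / t = 53.26 / 2.01 = 26.5 m/s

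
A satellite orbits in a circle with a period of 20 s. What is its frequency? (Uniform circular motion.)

f = 1/T = 1/20 = 0.05 Hz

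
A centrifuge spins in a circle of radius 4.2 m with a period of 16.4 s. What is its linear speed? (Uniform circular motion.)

v = 2πr/T = 2π×4.2/16.4 = 1.61 m/s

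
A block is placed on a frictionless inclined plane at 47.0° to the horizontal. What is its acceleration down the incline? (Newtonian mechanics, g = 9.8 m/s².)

a = g sin(θ) = 9.8 × sin(47.0°) = 9.8 × 0.7314 = 7.17 m/s²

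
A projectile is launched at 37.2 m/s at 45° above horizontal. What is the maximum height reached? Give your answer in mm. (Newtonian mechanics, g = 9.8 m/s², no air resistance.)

H = v₀² × sin²(θ) / (2g) = 37.2² × sin(45°)² / (2 × 9.8) = 1383.84 × 0.5 / 19.6 = 35.302 m
H = 35.302 m / 0.001 = 35300 mm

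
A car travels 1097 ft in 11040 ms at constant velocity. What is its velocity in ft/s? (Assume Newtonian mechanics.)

d = 1097 ft × 0.3048 = 334.366 m
t = 11040 ms × 0.001 = 11.04 s
v = d / t = 334.366 / 11.04 = 30.2868 m/s
v = 30.2868 m/s / 0.3048 = 99.37 ft/s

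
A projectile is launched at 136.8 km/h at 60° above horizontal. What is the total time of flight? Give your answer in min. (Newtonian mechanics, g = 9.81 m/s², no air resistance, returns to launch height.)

v₀ = 136.8 km/h × 0.2777777777777778 = 38.0 m/s
T = 2 × v₀ × sin(θ) / g = 2 × 38.0 × sin(60°) / 9.81 = 2 × 38.0 × 0.866025 / 9.81 = 6.70927 s
T = 6.70927 s / 60.0 = 0.1118 min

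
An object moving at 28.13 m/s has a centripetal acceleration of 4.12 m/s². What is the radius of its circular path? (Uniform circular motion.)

r = v²/a_c = 28.13²/4.12 = 192.06 m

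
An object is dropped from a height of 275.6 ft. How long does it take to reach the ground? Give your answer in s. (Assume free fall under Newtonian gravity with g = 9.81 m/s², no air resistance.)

h = 275.6 ft × 0.3048 = 84.0029 m
t = √(2h/g) = √(2 × 84.0029 / 9.81) = 4.138 s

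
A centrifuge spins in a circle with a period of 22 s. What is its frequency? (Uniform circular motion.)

f = 1/T = 1/22 = 0.0455 Hz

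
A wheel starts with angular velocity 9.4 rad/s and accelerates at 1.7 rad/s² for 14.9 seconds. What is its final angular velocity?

ω = ω₀ + αt = 9.4 + 1.7 × 14.9 = 34.73 rad/s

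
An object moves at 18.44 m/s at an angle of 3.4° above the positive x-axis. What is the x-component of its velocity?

vₓ = v cos(θ) = 18.44 × cos(3.4°) = 18.41 m/s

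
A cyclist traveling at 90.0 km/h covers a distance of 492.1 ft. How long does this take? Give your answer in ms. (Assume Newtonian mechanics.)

d = 492.1 ft × 0.3048 = 149.992 m
v = 90.0 km/h × 0.2777777777777778 = 25.0 m/s
t = d / v = 149.992 / 25.0 = 5.99968 s
t = 5.99968 s / 0.001 = 6000 ms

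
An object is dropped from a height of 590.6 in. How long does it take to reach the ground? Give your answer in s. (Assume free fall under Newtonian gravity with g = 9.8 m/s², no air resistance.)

h = 590.6 in × 0.0254 = 15.0012 m
t = √(2h/g) = √(2 × 15.0012 / 9.8) = 1.75 s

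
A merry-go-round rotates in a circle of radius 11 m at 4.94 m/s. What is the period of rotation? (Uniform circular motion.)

T = 2πr/v = 2π×11/4.94 = 13.99 s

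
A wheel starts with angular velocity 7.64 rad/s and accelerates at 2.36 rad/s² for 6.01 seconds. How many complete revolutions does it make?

θ = ω₀t + ½αt² = 7.64×6.01 + ½×2.36×6.01² = 88.538118 rad
Total revolutions = θ/(2π) = 88.538118/(2π) = 14.09
Complete revolutions = ⌊14.09⌋ = 14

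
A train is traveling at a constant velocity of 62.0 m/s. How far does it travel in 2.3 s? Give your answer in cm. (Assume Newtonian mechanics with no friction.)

d = v × t = 62.0 × 2.3 = 142.6 m
d = 142.6 m / 0.01 = 14260 cm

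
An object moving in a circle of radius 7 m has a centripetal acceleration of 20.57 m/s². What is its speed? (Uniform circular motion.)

v = √(a_c × r) = √(20.57 × 7) = 12.0 m/s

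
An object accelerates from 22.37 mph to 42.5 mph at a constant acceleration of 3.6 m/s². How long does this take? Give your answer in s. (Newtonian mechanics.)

v₀ = 22.37 mph × 0.44704 = 10.0003 m/s
v = 42.5 mph × 0.44704 = 18.9992 m/s
t = (v - v₀) / a = (18.9992 - 10.0003) / 3.6 = 2.5 s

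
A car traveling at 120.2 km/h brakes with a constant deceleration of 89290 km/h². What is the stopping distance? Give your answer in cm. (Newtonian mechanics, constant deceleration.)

v₀ = 120.2 km/h × 0.2777777777777778 = 33.3889 m/s
a = 89290 km/h² × 7.716049382716049e-05 = 6.88966 m/s²
d = v₀² / (2a) = 33.3889² / (2 × 6.88966) = 1114.82 / 13.7793 = 80.9054 m
d = 80.9054 m / 0.01 = 8091 cm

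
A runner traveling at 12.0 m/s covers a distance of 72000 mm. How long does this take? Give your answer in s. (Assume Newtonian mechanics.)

d = 72000 mm × 0.001 = 72.0 m
t = d / v = 72.0 / 12.0 = 6.0 s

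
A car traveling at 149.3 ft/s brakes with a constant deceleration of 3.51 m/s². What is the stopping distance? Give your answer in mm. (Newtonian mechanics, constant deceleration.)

v₀ = 149.3 ft/s × 0.3048 = 45.5066 m/s
d = v₀² / (2a) = 45.5066² / (2 × 3.51) = 2070.85 / 7.02 = 294.993 m
d = 294.993 m / 0.001 = 295000 mm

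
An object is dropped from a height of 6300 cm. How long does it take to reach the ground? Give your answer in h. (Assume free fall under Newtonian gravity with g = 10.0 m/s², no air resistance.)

h = 6300 cm × 0.01 = 63.0 m
t = √(2h/g) = √(2 × 63.0 / 10.0) = 3.54965 s
t = 3.54965 s / 3600.0 = 0.000986 h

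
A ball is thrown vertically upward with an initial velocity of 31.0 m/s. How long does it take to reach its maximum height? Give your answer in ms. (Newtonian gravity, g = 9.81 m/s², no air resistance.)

t_up = v₀ / g = 31.0 / 9.81 = 3.16004 s
t_up = 3.16004 s / 0.001 = 3160 ms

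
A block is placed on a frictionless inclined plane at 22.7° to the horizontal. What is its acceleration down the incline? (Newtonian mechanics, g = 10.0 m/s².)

a = g sin(θ) = 10.0 × sin(22.7°) = 10.0 × 0.3859 = 3.86 m/s²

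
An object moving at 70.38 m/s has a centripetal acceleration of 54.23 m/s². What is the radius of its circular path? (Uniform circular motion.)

r = v²/a_c = 70.38²/54.23 = 91.34 m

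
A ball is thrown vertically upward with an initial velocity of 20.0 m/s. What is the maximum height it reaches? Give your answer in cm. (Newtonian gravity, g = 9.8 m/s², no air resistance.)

h_max = v₀² / (2g) = 20.0² / (2 × 9.8) = 400.0 / 19.6 = 20.4082 m
h_max = 20.4082 m / 0.01 = 2041 cm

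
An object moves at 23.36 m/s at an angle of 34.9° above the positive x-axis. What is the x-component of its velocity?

vₓ = v cos(θ) = 23.36 × cos(34.9°) = 19.16 m/s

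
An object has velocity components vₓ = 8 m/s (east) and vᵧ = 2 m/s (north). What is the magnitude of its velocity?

|v| = √(vₓ² + vᵧ²) = √(8² + 2²) = √(68) = 8.25 m/s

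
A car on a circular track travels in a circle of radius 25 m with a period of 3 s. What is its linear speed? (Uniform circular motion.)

v = 2πr/T = 2π×25/3 = 52.36 m/s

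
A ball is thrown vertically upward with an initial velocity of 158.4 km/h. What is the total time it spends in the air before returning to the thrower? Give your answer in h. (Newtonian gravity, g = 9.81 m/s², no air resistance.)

v₀ = 158.4 km/h × 0.2777777777777778 = 44.0 m/s
t_total = 2 × v₀ / g = 2 × 44.0 / 9.81 = 8.97044 s
t_total = 8.97044 s / 3600.0 = 0.002492 h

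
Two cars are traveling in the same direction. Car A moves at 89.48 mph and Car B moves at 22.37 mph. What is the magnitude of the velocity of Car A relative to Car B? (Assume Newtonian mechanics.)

v_rel = |v_A - v_B| = |89.48 - 22.37| = 67.11 mph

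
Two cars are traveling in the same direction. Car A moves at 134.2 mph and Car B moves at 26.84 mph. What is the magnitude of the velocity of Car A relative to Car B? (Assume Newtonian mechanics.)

v_rel = |v_A - v_B| = |134.2 - 26.84| = 107.36 mph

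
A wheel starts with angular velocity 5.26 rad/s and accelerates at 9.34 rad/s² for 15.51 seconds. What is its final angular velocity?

ω = ω₀ + αt = 5.26 + 9.34 × 15.51 = 150.12 rad/s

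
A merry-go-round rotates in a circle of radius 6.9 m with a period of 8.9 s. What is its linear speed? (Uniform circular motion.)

v = 2πr/T = 2π×6.9/8.9 = 4.87 m/s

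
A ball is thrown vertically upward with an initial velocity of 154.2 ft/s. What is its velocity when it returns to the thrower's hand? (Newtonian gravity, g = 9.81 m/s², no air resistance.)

By conservation of energy (no air resistance), the ball returns to the throw height with the same speed as launch, but directed downward.
|v_ground| = v₀ = 154.2 ft/s
v_ground = 154.2 ft/s (downward)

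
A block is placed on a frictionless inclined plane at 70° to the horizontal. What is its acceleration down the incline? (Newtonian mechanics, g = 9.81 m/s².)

a = g sin(θ) = 9.81 × sin(70°) = 9.81 × 0.9397 = 9.22 m/s²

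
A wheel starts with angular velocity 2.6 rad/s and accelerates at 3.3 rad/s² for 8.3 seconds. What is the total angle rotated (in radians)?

θ = ω₀t + ½αt² = 2.6×8.3 + ½×3.3×8.3² = 135.25 rad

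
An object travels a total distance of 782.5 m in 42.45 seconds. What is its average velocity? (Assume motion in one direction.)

v_avg = Δd / Δt = 782.5 / 42.45 = 18.43 m/s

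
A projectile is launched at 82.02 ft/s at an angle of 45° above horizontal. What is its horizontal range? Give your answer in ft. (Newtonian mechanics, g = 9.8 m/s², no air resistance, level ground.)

v₀ = 82.02 ft/s × 0.3048 = 24.9997 m/s
R = v₀² × sin(2θ) / g = 24.9997² × sin(2 × 45°) / 9.8 = 624.985 × 1.0 / 9.8 = 63.774 m
R = 63.774 m / 0.3048 = 209.2 ft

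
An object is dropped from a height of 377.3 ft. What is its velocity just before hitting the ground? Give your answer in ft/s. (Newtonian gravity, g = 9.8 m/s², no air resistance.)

h = 377.3 ft × 0.3048 = 115.001 m
v = √(2gh) = √(2 × 9.8 × 115.001) = 47.4765 m/s
v = 47.4765 m/s / 0.3048 = 155.8 ft/s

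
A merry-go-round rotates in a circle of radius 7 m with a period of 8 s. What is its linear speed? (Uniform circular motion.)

v = 2πr/T = 2π×7/8 = 5.5 m/s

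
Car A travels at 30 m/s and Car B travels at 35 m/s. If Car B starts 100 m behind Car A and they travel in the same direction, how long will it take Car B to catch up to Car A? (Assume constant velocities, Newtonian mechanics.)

Relative speed: v_rel = 35 - 30 = 5 m/s
Time to catch: t = d₀/v_rel = 100/5 = 20.0 s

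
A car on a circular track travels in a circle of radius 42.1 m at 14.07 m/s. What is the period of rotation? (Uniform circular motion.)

T = 2πr/v = 2π×42.1/14.07 = 18.8 s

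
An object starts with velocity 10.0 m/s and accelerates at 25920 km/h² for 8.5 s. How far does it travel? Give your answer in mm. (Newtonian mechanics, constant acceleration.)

a = 25920 km/h² × 7.716049382716049e-05 = 2.0 m/s²
d = v₀ × t + ½ × a × t² = 10.0 × 8.5 + 0.5 × 2.0 × 8.5² = 157.25 m
d = 157.25 m / 0.001 = 157200 mm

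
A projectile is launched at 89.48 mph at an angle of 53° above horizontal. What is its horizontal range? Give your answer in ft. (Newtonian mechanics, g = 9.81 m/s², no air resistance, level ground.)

v₀ = 89.48 mph × 0.44704 = 40.0011 m/s
R = v₀² × sin(2θ) / g = 40.0011² × sin(2 × 53°) / 9.81 = 1600.09 × 0.961262 / 9.81 = 156.79 m
R = 156.79 m / 0.3048 = 514.4 ft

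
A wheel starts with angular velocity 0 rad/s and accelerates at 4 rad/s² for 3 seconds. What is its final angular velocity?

ω = ω₀ + αt = 0 + 4 × 3 = 12 rad/s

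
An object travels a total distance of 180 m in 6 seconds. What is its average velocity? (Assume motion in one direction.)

v_avg = Δd / Δt = 180 / 6 = 30.0 m/s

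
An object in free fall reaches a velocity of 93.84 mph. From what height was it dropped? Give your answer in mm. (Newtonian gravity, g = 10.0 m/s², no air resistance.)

v = 93.84 mph × 0.44704 = 41.9502 m/s
h = v² / (2g) = 41.9502² / (2 × 10.0) = 87.991 m
h = 87.991 m / 0.001 = 87990 mm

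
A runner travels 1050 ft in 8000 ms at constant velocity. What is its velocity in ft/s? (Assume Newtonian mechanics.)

d = 1050 ft × 0.3048 = 320.04 m
t = 8000 ms × 0.001 = 8.0 s
v = d / t = 320.04 / 8.0 = 40.005 m/s
v = 40.005 m/s / 0.3048 = 131.2 ft/s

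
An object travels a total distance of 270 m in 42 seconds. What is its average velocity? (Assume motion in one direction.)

v_avg = Δd / Δt = 270 / 42 = 6.43 m/s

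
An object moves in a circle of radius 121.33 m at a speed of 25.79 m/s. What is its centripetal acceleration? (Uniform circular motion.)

a_c = v²/r = 25.79²/121.33 = 665.1241/121.33 = 5.48 m/s²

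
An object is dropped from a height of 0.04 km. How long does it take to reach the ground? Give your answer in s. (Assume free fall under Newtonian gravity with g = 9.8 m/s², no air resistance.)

h = 0.04 km × 1000.0 = 40.0 m
t = √(2h/g) = √(2 × 40.0 / 9.8) = 2.857 s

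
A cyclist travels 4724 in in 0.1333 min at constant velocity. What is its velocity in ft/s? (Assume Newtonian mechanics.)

d = 4724 in × 0.0254 = 119.99 m
t = 0.1333 min × 60.0 = 7.998 s
v = d / t = 119.99 / 7.998 = 15.0025 m/s
v = 15.0025 m/s / 0.3048 = 49.22 ft/s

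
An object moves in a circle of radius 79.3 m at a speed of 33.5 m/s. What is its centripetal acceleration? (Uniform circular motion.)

a_c = v²/r = 33.5²/79.3 = 1122.25/79.3 = 14.15 m/s²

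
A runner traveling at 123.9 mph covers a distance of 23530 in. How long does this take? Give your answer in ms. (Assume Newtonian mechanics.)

d = 23530 in × 0.0254 = 597.662 m
v = 123.9 mph × 0.44704 = 55.3883 m/s
t = d / v = 597.662 / 55.3883 = 10.7904 s
t = 10.7904 s / 0.001 = 10790 ms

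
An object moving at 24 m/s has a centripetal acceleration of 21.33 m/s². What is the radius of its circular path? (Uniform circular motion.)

r = v²/a_c = 24²/21.33 = 27.0 m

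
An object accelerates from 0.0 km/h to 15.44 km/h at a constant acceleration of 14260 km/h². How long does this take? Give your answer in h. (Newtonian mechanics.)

v₀ = 0.0 km/h × 0.2777777777777778 = 0.0 m/s
v = 15.44 km/h × 0.2777777777777778 = 4.28889 m/s
a = 14260 km/h² × 7.716049382716049e-05 = 1.10031 m/s²
t = (v - v₀) / a = (4.28889 - 0.0) / 1.10031 = 3.89789 s
t = 3.89789 s / 3600.0 = 0.001083 h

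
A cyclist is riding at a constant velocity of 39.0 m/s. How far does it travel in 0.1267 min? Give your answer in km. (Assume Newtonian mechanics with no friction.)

t = 0.1267 min × 60.0 = 7.602 s
d = v × t = 39.0 × 7.602 = 296.478 m
d = 296.478 m / 1000.0 = 0.2965 km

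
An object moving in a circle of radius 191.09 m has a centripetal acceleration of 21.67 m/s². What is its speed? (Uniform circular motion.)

v = √(a_c × r) = √(21.67 × 191.09) = 64.35 m/s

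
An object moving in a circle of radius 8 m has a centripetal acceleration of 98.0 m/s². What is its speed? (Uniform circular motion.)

v = √(a_c × r) = √(98.0 × 8) = 28.0 m/s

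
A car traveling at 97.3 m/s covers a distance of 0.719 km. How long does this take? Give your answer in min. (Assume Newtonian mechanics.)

d = 0.719 km × 1000.0 = 719.0 m
t = d / v = 719.0 / 97.3 = 7.38952 s
t = 7.38952 s / 60.0 = 0.1232 min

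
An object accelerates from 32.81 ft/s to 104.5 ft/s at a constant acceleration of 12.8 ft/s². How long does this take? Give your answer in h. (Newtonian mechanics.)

v₀ = 32.81 ft/s × 0.3048 = 10.0005 m/s
v = 104.5 ft/s × 0.3048 = 31.8516 m/s
a = 12.8 ft/s² × 0.3048 = 3.90144 m/s²
t = (v - v₀) / a = (31.8516 - 10.0005) / 3.90144 = 5.60078 s
t = 5.60078 s / 3600.0 = 0.001556 h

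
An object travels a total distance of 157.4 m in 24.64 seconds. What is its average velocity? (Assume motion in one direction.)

v_avg = Δd / Δt = 157.4 / 24.64 = 6.39 m/s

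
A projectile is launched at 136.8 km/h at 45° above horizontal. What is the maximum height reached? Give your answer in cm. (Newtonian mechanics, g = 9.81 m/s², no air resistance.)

v₀ = 136.8 km/h × 0.2777777777777778 = 38.0 m/s
H = v₀² × sin²(θ) / (2g) = 38.0² × sin(45°)² / (2 × 9.81) = 1444.0 × 0.5 / 19.62 = 36.7992 m
H = 36.7992 m / 0.01 = 3680 cm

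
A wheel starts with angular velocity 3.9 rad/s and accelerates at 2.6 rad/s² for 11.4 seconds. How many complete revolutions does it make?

θ = ω₀t + ½αt² = 3.9×11.4 + ½×2.6×11.4² = 213.408 rad
Total revolutions = θ/(2π) = 213.408/(2π) = 33.96
Complete revolutions = ⌊33.96⌋ = 33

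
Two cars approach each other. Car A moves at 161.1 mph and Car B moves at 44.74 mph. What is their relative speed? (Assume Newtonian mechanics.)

v_rel = v_A + v_B = 161.1 + 44.74 = 205.84 mph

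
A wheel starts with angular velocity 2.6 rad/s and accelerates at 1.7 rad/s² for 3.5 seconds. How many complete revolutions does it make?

θ = ω₀t + ½αt² = 2.6×3.5 + ½×1.7×3.5² = 19.5125 rad
Total revolutions = θ/(2π) = 19.5125/(2π) = 3.11
Complete revolutions = ⌊3.11⌋ = 3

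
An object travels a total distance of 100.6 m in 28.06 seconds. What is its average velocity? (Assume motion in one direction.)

v_avg = Δd / Δt = 100.6 / 28.06 = 3.59 m/s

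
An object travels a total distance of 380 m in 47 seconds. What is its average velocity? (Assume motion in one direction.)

v_avg = Δd / Δt = 380 / 47 = 8.09 m/s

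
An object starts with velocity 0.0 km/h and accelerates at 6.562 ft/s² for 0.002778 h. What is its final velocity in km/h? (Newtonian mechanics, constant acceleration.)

v₀ = 0.0 km/h × 0.2777777777777778 = 0.0 m/s
a = 6.562 ft/s² × 0.3048 = 2.0001 m/s²
t = 0.002778 h × 3600.0 = 10.0008 s
v = v₀ + a × t = 0.0 + 2.0001 × 10.0008 = 20.0026 m/s
v = 20.0026 m/s / 0.2777777777777778 = 72.01 km/h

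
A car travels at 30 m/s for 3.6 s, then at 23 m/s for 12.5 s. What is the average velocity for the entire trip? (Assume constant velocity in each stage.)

d₁ = v₁t₁ = 30 × 3.6 = 108.0 m
d₂ = v₂t₂ = 23 × 12.5 = 287.5 m
d_total = 395.5 m, t_total = 16.1 s
v_avg = d_total/t_total = 395.5/16.1 = 24.57 m/s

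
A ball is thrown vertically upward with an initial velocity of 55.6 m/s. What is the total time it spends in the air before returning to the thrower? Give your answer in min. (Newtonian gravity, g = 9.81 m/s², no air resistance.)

t_total = 2 × v₀ / g = 2 × 55.6 / 9.81 = 11.3354 s
t_total = 11.3354 s / 60.0 = 0.1889 min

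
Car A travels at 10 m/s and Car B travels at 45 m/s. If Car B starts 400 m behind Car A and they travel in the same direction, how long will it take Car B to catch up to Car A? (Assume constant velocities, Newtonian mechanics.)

Relative speed: v_rel = 45 - 10 = 35 m/s
Time to catch: t = d₀/v_rel = 400/35 = 11.43 s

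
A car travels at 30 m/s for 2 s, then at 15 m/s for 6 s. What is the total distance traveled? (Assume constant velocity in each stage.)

d₁ = v₁t₁ = 30 × 2 = 60 m
d₂ = v₂t₂ = 15 × 6 = 90 m
d_total = 60 + 90 = 150 m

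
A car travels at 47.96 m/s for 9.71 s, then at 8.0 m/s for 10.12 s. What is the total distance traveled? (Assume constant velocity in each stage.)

d₁ = v₁t₁ = 47.96 × 9.71 = 465.6916 m
d₂ = v₂t₂ = 8.0 × 10.12 = 80.96 m
d_total = 465.6916 + 80.96 = 546.65 m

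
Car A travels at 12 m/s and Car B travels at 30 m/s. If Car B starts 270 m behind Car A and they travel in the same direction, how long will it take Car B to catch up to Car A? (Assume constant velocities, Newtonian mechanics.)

Relative speed: v_rel = 30 - 12 = 18 m/s
Time to catch: t = d₀/v_rel = 270/18 = 15.0 s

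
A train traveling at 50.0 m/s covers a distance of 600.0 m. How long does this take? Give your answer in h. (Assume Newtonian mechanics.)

t = d / v = 600.0 / 50.0 = 12.0 s
t = 12.0 s / 3600.0 = 0.003333 h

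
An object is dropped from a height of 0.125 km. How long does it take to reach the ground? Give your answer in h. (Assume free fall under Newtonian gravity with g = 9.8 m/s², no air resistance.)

h = 0.125 km × 1000.0 = 125.0 m
t = √(2h/g) = √(2 × 125.0 / 9.8) = 5.05076 s
t = 5.05076 s / 3600.0 = 0.001403 h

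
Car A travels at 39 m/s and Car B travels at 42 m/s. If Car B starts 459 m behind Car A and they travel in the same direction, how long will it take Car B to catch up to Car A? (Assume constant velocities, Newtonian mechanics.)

Relative speed: v_rel = 42 - 39 = 3 m/s
Time to catch: t = d₀/v_rel = 459/3 = 153.0 s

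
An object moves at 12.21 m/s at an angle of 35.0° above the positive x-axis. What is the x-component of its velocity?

vₓ = v cos(θ) = 12.21 × cos(35.0°) = 10.0 m/s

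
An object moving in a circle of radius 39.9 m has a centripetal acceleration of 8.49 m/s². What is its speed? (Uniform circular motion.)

v = √(a_c × r) = √(8.49 × 39.9) = 18.41 m/s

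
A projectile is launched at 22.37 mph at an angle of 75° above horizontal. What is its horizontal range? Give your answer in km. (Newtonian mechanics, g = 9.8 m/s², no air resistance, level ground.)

v₀ = 22.37 mph × 0.44704 = 10.0003 m/s
R = v₀² × sin(2θ) / g = 10.0003² × sin(2 × 75°) / 9.8 = 100.006 × 0.5 / 9.8 = 5.10235 m
R = 5.10235 m / 1000.0 = 0.005102 km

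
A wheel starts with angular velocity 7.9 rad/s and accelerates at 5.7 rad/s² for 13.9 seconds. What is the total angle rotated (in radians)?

θ = ω₀t + ½αt² = 7.9×13.9 + ½×5.7×13.9² = 660.46 rad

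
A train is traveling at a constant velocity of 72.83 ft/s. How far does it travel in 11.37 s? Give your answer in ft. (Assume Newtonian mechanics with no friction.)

v = 72.83 ft/s × 0.3048 = 22.1986 m/s
d = v × t = 22.1986 × 11.37 = 252.398 m
d = 252.398 m / 0.3048 = 828.1 ft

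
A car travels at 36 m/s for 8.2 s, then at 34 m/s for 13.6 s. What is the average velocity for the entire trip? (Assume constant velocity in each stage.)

d₁ = v₁t₁ = 36 × 8.2 = 295.2 m
d₂ = v₂t₂ = 34 × 13.6 = 462.4 m
d_total = 757.6 m, t_total = 21.8 s
v_avg = d_total/t_total = 757.6/21.8 = 34.75 m/s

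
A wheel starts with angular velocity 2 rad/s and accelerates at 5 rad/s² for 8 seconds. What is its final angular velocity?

ω = ω₀ + αt = 2 + 5 × 8 = 42 rad/s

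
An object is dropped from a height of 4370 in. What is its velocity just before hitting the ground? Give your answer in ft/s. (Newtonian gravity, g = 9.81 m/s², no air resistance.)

h = 4370 in × 0.0254 = 110.998 m
v = √(2gh) = √(2 × 9.81 × 110.998) = 46.6667 m/s
v = 46.6667 m/s / 0.3048 = 153.1 ft/s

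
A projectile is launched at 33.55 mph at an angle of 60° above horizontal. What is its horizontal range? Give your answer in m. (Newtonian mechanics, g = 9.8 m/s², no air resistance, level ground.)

v₀ = 33.55 mph × 0.44704 = 14.9982 m/s
R = v₀² × sin(2θ) / g = 14.9982² × sin(2 × 60°) / 9.8 = 224.946 × 0.866025 / 9.8 = 19.88 m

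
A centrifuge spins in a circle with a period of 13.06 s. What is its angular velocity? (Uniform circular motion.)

ω = 2π/T = 2π/13.06 = 0.4811 rad/s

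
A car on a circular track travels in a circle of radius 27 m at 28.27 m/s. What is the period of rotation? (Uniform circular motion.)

T = 2πr/v = 2π×27/28.27 = 6.0 s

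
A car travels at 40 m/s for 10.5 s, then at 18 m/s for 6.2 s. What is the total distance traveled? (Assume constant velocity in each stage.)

d₁ = v₁t₁ = 40 × 10.5 = 420.0 m
d₂ = v₂t₂ = 18 × 6.2 = 111.6 m
d_total = 420.0 + 111.6 = 531.6 m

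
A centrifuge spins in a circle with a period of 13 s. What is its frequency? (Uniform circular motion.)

f = 1/T = 1/13 = 0.0769 Hz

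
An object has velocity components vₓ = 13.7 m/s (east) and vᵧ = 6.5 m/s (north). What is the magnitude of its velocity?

|v| = √(vₓ² + vᵧ²) = √(13.7² + 6.5²) = √(229.94) = 15.16 m/s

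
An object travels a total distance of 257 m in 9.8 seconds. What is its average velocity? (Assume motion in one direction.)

v_avg = Δd / Δt = 257 / 9.8 = 26.22 m/s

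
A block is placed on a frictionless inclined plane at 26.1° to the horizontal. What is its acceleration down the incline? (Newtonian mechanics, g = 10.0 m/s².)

a = g sin(θ) = 10.0 × sin(26.1°) = 10.0 × 0.4399 = 4.4 m/s²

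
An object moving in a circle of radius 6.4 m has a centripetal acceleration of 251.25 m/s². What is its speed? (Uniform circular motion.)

v = √(a_c × r) = √(251.25 × 6.4) = 40.1 m/s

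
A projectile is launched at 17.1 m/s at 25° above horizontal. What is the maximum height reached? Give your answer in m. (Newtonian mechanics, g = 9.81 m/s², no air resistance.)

H = v₀² × sin²(θ) / (2g) = 17.1² × sin(25°)² / (2 × 9.81) = 292.41 × 0.178606 / 19.62 = 2.662 m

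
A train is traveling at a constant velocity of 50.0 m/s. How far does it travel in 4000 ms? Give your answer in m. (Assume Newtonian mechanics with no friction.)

t = 4000 ms × 0.001 = 4.0 s
d = v × t = 50.0 × 4.0 = 200.0 m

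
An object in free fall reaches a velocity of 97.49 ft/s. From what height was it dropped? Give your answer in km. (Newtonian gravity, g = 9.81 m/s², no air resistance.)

v = 97.49 ft/s × 0.3048 = 29.715 m/s
h = v² / (2g) = 29.715² / (2 × 9.81) = 45.0041 m
h = 45.0041 m / 1000.0 = 0.045 km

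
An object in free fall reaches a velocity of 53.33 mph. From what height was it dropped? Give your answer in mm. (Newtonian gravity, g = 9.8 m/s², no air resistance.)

v = 53.33 mph × 0.44704 = 23.8406 m/s
h = v² / (2g) = 23.8406² / (2 × 9.8) = 28.9987 m
h = 28.9987 m / 0.001 = 29000 mm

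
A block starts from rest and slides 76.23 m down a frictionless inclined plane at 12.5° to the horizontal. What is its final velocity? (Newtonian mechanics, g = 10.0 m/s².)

a = g sin(θ) = 10.0 × sin(12.5°) = 2.1644 m/s²
v = √(2ad) = √(2 × 2.1644 × 76.23) = 18.17 m/s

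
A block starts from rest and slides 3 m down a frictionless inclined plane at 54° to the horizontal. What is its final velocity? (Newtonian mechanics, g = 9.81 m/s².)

a = g sin(θ) = 9.81 × sin(54°) = 7.9365 m/s²
v = √(2ad) = √(2 × 7.9365 × 3) = 6.9 m/s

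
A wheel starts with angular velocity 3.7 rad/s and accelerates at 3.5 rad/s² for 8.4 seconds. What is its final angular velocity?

ω = ω₀ + αt = 3.7 + 3.5 × 8.4 = 33.1 rad/s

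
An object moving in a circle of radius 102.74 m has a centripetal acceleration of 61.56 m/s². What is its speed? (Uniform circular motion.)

v = √(a_c × r) = √(61.56 × 102.74) = 79.53 m/s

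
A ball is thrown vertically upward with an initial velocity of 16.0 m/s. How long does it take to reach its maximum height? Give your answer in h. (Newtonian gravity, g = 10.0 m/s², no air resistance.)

t_up = v₀ / g = 16.0 / 10.0 = 1.6 s
t_up = 1.6 s / 3600.0 = 0.0004444 h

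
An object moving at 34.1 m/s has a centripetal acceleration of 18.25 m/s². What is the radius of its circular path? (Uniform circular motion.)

r = v²/a_c = 34.1²/18.25 = 63.72 m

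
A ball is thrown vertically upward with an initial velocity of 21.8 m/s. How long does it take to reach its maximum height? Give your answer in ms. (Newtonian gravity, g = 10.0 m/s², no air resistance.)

t_up = v₀ / g = 21.8 / 10.0 = 2.18 s
t_up = 2.18 s / 0.001 = 2180 ms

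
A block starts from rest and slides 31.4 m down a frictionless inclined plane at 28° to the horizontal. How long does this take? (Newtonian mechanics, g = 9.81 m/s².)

a = g sin(θ) = 9.81 × sin(28°) = 4.6055 m/s²
t = √(2d/a) = √(2 × 31.4 / 4.6055) = 3.69 s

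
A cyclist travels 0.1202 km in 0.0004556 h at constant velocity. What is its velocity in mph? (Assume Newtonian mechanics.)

d = 0.1202 km × 1000.0 = 120.2 m
t = 0.0004556 h × 3600.0 = 1.64016 s
v = d / t = 120.2 / 1.64016 = 73.2855 m/s
v = 73.2855 m/s / 0.44704 = 163.9 mph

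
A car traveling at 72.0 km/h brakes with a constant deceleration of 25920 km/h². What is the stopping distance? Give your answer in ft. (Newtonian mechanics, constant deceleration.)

v₀ = 72.0 km/h × 0.2777777777777778 = 20.0 m/s
a = 25920 km/h² × 7.716049382716049e-05 = 2.0 m/s²
d = v₀² / (2a) = 20.0² / (2 × 2.0) = 400.0 / 4.0 = 100.0 m
d = 100.0 m / 0.3048 = 328.1 ft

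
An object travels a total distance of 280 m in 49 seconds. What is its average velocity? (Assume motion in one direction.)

v_avg = Δd / Δt = 280 / 49 = 5.71 m/s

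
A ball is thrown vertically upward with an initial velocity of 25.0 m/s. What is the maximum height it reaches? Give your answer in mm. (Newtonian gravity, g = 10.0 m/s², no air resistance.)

h_max = v₀² / (2g) = 25.0² / (2 × 10.0) = 625.0 / 20.0 = 31.25 m
h_max = 31.25 m / 0.001 = 31250 mm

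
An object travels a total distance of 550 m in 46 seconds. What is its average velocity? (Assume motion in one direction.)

v_avg = Δd / Δt = 550 / 46 = 11.96 m/s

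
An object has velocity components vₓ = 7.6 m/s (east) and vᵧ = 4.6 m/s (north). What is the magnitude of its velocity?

|v| = √(vₓ² + vᵧ²) = √(7.6² + 4.6²) = √(78.92) = 8.88 m/s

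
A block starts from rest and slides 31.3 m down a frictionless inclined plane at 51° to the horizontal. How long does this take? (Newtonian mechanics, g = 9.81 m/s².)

a = g sin(θ) = 9.81 × sin(51°) = 7.6238 m/s²
t = √(2d/a) = √(2 × 31.3 / 7.6238) = 2.87 s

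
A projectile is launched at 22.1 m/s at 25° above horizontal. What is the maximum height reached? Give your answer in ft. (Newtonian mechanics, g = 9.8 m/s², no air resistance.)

H = v₀² × sin²(θ) / (2g) = 22.1² × sin(25°)² / (2 × 9.8) = 488.41 × 0.178606 / 19.6 = 4.45066 m
H = 4.45066 m / 0.3048 = 14.6 ft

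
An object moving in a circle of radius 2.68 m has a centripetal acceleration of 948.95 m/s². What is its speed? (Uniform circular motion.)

v = √(a_c × r) = √(948.95 × 2.68) = 50.43 m/s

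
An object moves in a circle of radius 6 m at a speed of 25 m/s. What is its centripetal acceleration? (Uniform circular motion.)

a_c = v²/r = 25²/6 = 625/6 = 104.17 m/s²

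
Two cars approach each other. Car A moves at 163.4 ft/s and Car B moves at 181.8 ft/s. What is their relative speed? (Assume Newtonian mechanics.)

v_rel = v_A + v_B = 163.4 + 181.8 = 345.2 ft/s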